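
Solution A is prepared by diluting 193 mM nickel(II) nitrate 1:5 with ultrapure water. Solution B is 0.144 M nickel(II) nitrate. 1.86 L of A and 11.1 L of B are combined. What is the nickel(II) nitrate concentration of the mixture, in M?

0.129 M

C_A = 193 mM / 5 = 38.6 mM.
C_B = 0.144 M = 144 mM.
C_mix = (C_A·V_A + C_B·V_B)/(V_A + V_B) = (38.6×1.86 + 144×11.1) / 12.96 = 129 mM = 0.129 M.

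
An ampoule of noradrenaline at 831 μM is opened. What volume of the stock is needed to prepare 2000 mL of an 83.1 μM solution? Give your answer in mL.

200 mL

V₁ = C₂V₂/C₁ = 83.1 × 2000 / 831 = 200 mL.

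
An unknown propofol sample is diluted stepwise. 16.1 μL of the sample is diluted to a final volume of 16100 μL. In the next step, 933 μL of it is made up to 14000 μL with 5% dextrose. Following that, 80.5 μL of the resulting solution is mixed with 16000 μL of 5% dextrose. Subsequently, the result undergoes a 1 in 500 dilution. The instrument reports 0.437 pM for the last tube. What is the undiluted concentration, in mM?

Overall dilution factor = 1000 × 15.01 × 199.8 × 500 = 1.50 × 10⁹.
Original = 0.437 pM × 1.50 × 10⁹ = 6.55 × 10⁸ pM = 0.655 mM.

0.655 mM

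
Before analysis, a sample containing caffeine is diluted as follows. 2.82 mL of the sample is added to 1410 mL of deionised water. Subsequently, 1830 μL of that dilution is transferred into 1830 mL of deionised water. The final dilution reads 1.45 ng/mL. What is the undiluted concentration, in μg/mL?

Overall dilution factor = 501 × 1001 = 5.02 × 10⁵.
Original = 1.45 ng/mL × 5.02 × 10⁵ = 7.27 × 10⁵ ng/mL = 727 μg/mL.

727 μg/mL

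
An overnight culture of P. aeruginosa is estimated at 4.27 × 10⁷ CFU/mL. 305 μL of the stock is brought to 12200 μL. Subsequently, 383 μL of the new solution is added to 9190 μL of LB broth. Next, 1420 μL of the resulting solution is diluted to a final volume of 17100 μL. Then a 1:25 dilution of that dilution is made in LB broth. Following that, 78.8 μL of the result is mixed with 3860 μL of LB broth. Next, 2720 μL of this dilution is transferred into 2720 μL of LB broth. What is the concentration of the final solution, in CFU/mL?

1.42 CFU/mL

Overall dilution factor = 40 × 24.99 × 12.04 × 25 × 49.98 × 2 = 3.01 × 10⁷.
4.27 × 10⁷ CFU/mL / 3.01 × 10⁷ = 1.42 CFU/mL.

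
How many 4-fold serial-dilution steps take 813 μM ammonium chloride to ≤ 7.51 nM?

Need 4ⁿ ≥ 1.08 × 10⁵, so n ≥ log(1.08 × 10⁵)/log(4) = 8.36.
Minimum whole steps: n = 9.

9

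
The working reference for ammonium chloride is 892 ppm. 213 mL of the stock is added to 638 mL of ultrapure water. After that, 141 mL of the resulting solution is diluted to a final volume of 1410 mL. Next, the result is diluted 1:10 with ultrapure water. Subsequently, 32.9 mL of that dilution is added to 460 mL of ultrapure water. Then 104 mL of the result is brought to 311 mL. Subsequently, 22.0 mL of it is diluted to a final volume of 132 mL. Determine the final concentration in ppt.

8310 ppt

Overall dilution factor = 3.995 × 10 × 10 × 14.98 × 2.990 × 6 = 1.07 × 10⁵.
892 ppm / 1.07 × 10⁵ = 8.31 × 10⁻³ ppm = 8310 ppt.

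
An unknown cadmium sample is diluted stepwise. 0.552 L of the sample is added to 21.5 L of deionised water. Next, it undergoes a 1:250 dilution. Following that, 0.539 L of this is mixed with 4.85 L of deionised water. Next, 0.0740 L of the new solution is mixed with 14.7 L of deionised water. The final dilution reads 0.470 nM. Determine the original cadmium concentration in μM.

Overall dilution factor = 39.95 × 250 × 9.998 × 199.6 = 1.99 × 10⁷.
Original = 0.470 nM × 1.99 × 10⁷ = 9.37 × 10⁶ nM = 9370 μM.

9370 μM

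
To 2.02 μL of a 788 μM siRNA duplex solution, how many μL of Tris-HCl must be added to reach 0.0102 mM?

0.0102 mM = 10.2 μM.
V₂ = C₁V₁/C₂ = 788 × 2.02 / 10.2 = 156 μL.
Diluent to add = V₂ − V₁ = 156 − 2.02 = 154 μL.

154 μL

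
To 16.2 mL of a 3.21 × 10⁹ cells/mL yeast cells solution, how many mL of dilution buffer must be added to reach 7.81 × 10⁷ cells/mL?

650 mL

V₂ = C₁V₁/C₂ = 3.21 × 10⁹ × 16.2 / 7.81 × 10⁷ = 666 mL.
Diluent to add = V₂ − V₁ = 666 − 16.2 = 650 mL.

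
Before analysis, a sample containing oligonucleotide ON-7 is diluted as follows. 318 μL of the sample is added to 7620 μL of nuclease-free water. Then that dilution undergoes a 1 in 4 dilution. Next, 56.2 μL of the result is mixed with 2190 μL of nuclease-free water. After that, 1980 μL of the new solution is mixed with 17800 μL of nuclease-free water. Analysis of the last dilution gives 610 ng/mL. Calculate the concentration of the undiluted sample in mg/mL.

24.3 mg/mL

Overall dilution factor = 24.96 × 4 × 39.97 × 9.990 = 3.99 × 10⁴.
Original = 610 ng/mL × 3.99 × 10⁴ = 2.43 × 10⁷ ng/mL = 24.3 mg/mL.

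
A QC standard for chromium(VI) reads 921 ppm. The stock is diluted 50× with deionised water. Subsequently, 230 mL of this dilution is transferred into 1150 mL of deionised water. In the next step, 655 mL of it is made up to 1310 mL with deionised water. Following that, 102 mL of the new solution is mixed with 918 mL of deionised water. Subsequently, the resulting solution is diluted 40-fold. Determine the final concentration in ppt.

3840 ppt

Overall dilution factor = 50 × 6 × 2 × 10 × 40 = 2.40 × 10⁵.
921 ppm / 2.40 × 10⁵ = 3.84 × 10⁻³ ppm = 3840 ppt.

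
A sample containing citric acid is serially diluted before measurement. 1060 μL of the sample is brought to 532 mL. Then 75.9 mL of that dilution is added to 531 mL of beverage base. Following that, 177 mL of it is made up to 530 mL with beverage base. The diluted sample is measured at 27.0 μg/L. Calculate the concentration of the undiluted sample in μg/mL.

Overall dilution factor = 501.9 × 7.996 × 2.994 = 1.20 × 10⁴.
Original = 27.0 μg/L × 1.20 × 10⁴ = 3.24 × 10⁵ μg/L = 324 μg/mL.

324 μg/mL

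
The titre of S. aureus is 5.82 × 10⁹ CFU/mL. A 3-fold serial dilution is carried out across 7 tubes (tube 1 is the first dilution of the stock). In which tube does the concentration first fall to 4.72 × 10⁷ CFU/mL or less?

Tube n has concentration 5.82 × 10⁹ CFU/mL / 3ⁿ.
Need 3ⁿ ≥ 5.82 × 10⁹ CFU/mL / 4.72 × 10⁷ CFU/mL = 123, so n ≥ 4.38.
First such tube: n = 5.

tube 5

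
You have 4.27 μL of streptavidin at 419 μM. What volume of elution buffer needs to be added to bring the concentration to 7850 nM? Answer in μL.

224 μL

7850 nM = 7.85 μM.
V₂ = C₁V₁/C₂ = 419 × 4.27 / 7.85 = 228 μL.
Diluent to add = V₂ − V₁ = 228 − 4.27 = 224 μL.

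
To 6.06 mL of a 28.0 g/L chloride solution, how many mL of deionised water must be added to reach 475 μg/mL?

475 μg/mL = 0.475 g/L.
V₂ = C₁V₁/C₂ = 28.0 × 6.06 / 0.475 = 357 mL.
Diluent to add = V₂ − V₁ = 357 − 6.06 = 351 mL.

351 mL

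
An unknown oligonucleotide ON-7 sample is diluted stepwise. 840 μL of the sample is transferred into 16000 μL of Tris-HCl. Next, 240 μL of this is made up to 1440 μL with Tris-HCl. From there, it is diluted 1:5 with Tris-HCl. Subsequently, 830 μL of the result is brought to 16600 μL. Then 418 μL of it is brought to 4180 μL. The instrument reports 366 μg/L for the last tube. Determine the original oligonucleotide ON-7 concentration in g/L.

Overall dilution factor = 20.05 × 6 × 5 × 20 × 10 = 1.20 × 10⁵.
Original = 366 μg/L × 1.20 × 10⁵ = 4.40 × 10⁷ μg/L = 44.0 g/L.

44.0 g/L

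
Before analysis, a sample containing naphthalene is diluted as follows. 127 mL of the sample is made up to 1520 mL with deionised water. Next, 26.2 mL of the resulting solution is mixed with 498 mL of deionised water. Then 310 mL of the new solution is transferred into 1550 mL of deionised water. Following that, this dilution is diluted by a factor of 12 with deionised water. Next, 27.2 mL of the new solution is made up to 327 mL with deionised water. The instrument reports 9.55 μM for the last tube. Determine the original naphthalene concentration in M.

Overall dilution factor = 11.97 × 20.01 × 6 × 12 × 12.02 = 2.07 × 10⁵.
Original = 9.55 μM × 2.07 × 10⁵ = 1.98 × 10⁶ μM = 1.98 M.

1.98 M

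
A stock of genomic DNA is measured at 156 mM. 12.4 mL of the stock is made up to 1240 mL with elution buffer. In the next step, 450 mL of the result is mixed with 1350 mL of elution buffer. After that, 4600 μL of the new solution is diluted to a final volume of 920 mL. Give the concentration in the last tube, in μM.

1.95 μM

Overall dilution factor = 100 × 4 × 200 = 8.00 × 10⁴.
156 mM / 8.00 × 10⁴ = 1.95 × 10⁻³ mM = 1.95 μM.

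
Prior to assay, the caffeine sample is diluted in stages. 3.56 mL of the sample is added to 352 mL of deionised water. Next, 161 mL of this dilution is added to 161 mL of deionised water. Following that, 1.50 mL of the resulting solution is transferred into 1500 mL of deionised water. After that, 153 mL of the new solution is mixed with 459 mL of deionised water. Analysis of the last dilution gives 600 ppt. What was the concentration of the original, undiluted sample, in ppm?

480 ppm

Overall dilution factor = 99.88 × 2 × 1001 × 4 = 8.00 × 10⁵.
Original = 600 ppt × 8.00 × 10⁵ = 4.80 × 10⁸ ppt = 480 ppm.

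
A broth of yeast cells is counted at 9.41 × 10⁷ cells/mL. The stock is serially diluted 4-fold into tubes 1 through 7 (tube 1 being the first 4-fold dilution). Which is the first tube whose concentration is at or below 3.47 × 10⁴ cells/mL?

Tube n has concentration 9.41 × 10⁷ cells/mL / 4ⁿ.
Need 4ⁿ ≥ 9.41 × 10⁷ cells/mL / 3.47 × 10⁴ cells/mL = 2712, so n ≥ 5.70.
First such tube: n = 6.

tube 6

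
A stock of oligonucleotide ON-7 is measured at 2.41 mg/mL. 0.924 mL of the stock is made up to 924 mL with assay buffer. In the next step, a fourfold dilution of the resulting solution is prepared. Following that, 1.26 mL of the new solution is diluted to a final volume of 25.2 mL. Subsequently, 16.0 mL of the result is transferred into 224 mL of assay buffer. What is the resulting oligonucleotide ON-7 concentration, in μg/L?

Overall dilution factor = 1000 × 4 × 20 × 15 = 1.20 × 10⁶.
2.41 mg/mL / 1.20 × 10⁶ = 2.01 × 10⁻⁶ mg/mL = 2.01 μg/L.

2.01 μg/L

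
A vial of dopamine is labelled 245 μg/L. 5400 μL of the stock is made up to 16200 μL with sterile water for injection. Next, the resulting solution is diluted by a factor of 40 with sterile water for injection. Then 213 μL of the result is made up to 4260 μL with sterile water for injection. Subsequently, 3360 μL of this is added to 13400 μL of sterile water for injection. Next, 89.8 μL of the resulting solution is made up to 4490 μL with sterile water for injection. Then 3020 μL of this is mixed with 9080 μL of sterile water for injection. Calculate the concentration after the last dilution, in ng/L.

Overall dilution factor = 3 × 40 × 20 × 4.988 × 50 × 4.007 = 2.40 × 10⁶.
245 μg/L / 2.40 × 10⁶ = 1.02 × 10⁻⁴ μg/L = 0.102 ng/L.

0.102 ng/L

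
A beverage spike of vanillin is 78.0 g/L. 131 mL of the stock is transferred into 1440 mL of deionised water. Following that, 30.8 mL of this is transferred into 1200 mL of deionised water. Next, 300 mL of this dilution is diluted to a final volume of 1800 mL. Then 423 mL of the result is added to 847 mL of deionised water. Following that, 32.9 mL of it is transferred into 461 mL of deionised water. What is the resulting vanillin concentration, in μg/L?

602 μg/L

Overall dilution factor = 11.99 × 39.96 × 6 × 3.002 × 15.01 = 1.30 × 10⁵.
78.0 g/L / 1.30 × 10⁵ = 6.02 × 10⁻⁴ g/L = 602 μg/L.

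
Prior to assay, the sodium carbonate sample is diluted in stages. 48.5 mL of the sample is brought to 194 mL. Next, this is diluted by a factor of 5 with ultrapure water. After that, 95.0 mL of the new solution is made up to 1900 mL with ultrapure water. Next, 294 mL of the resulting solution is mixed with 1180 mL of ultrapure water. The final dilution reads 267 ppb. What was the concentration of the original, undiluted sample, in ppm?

535 ppm

Overall dilution factor = 4 × 5 × 20 × 5.014 = 2005.
Original = 267 ppb × 2005 = 5.35 × 10⁵ ppb = 535 ppm.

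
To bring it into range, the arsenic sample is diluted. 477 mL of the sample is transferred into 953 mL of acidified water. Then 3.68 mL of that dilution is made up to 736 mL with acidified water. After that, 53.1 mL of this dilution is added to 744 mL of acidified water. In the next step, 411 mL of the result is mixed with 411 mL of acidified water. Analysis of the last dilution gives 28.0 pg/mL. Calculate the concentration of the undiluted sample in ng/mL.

Overall dilution factor = 2.998 × 200 × 15.01 × 2 = 1.80 × 10⁴.
Original = 28.0 pg/mL × 1.80 × 10⁴ = 5.04 × 10⁵ pg/mL = 504 ng/mL.

504 ng/mL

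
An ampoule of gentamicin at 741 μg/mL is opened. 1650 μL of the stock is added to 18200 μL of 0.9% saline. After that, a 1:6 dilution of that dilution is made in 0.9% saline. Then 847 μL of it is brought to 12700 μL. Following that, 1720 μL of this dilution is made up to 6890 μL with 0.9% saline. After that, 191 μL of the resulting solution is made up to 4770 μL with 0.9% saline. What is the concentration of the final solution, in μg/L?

6.84 μg/L

Overall dilution factor = 12.03 × 6 × 14.99 × 4.006 × 24.97 = 1.08 × 10⁵.
741 μg/mL / 1.08 × 10⁵ = 6.84 × 10⁻³ μg/mL = 6.84 μg/L.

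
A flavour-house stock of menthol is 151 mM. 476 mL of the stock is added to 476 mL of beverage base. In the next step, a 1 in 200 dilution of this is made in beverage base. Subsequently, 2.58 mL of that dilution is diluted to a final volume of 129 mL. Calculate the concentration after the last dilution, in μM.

7.55 μM

Overall dilution factor = 2 × 200 × 50 = 2.00 × 10⁴.
151 mM / 2.00 × 10⁴ = 7.55 × 10⁻³ mM = 7.55 μM.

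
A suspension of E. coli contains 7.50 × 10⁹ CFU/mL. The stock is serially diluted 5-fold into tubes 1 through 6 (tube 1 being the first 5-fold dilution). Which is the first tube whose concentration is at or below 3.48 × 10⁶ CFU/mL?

Tube n has concentration 7.50 × 10⁹ CFU/mL / 5ⁿ.
Need 5ⁿ ≥ 7.50 × 10⁹ CFU/mL / 3.48 × 10⁶ CFU/mL = 2155, so n ≥ 4.77.
First such tube: n = 5.

tube 5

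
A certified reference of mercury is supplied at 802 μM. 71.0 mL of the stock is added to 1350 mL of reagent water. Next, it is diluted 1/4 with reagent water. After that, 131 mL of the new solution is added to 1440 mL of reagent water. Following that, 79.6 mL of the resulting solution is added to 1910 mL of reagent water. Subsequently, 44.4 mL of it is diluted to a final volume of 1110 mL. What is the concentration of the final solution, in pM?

Overall dilution factor = 20.01 × 4 × 11.99 × 24.99 × 25 = 6.00 × 10⁵.
802 μM / 6.00 × 10⁵ = 1.34 × 10⁻³ μM = 1340 pM.

1340 pM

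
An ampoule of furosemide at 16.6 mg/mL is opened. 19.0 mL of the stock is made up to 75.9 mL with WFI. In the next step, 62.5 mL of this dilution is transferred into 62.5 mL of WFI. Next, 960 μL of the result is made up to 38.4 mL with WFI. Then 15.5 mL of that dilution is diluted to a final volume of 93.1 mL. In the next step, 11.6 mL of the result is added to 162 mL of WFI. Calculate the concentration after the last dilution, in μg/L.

Overall dilution factor = 3.995 × 2 × 40 × 6.006 × 14.97 = 2.87 × 10⁴.
16.6 mg/mL / 2.87 × 10⁴ = 5.78 × 10⁻⁴ mg/mL = 578 μg/L.

578 μg/L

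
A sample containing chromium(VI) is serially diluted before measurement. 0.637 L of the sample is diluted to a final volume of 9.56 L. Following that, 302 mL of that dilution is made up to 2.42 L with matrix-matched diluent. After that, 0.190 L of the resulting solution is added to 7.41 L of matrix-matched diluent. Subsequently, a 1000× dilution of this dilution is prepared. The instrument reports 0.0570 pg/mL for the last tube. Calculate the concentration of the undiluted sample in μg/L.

274 μg/L

Overall dilution factor = 15.01 × 8.013 × 40 × 1000 = 4.81 × 10⁶.
Original = 0.0570 pg/mL × 4.81 × 10⁶ = 2.74 × 10⁵ pg/mL = 274 μg/L.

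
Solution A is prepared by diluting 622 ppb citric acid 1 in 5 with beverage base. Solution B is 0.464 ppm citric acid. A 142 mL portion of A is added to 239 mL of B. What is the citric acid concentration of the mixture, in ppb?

C_A = 622 ppb / 5 = 124 ppb.
C_B = 0.464 ppm = 464 ppb.
C_mix = (C_A·V_A + C_B·V_B)/(V_A + V_B) = (124×142 + 464×239) / 381.0 = 337 ppb.

337 ppb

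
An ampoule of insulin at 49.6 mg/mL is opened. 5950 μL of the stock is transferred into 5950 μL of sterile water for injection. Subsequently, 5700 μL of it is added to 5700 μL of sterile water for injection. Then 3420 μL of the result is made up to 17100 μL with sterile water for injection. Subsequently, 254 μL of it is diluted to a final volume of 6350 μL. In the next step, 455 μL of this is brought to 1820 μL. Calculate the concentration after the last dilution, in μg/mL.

Overall dilution factor = 2 × 2 × 5 × 25 × 4 = 2000.
49.6 mg/mL / 2000 = 0.0248 mg/mL = 24.8 μg/mL.

24.8 μg/mL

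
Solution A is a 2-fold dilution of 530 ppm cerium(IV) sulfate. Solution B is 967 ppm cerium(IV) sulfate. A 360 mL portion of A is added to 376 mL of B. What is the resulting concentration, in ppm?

C_A = 530 ppm / 2 = 265 ppm.
C_mix = (C_A·V_A + C_B·V_B)/(V_A + V_B) = (265×360 + 967×376) / 736.0 = 624 ppm.

624 ppm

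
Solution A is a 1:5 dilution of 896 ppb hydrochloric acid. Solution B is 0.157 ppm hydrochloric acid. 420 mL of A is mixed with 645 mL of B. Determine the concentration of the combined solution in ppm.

C_A = 896 ppb / 5 = 179 ppb.
C_B = 0.157 ppm = 157 ppb.
C_mix = (C_A·V_A + C_B·V_B)/(V_A + V_B) = (179×420 + 157×645) / 1065 = 166 ppb = 0.166 ppm.

0.166 ppm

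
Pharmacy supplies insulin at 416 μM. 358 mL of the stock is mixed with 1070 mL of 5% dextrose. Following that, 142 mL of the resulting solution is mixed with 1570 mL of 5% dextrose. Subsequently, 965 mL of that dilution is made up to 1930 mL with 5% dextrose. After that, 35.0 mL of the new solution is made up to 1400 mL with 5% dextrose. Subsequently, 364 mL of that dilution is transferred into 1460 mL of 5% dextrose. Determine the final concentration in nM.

21.6 nM

Overall dilution factor = 3.989 × 12.06 × 2 × 40 × 5.011 = 1.93 × 10⁴.
416 μM / 1.93 × 10⁴ = 0.0216 μM = 21.6 nM.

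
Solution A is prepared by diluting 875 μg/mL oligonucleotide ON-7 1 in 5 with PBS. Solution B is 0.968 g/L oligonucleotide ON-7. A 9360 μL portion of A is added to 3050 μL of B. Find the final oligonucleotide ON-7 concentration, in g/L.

C_A = 875 μg/mL / 5 = 175 μg/mL.
C_B = 0.968 g/L = 968 μg/mL.
C_mix = (C_A·V_A + C_B·V_B)/(V_A + V_B) = (175×9360 + 968×3050) / 12410 = 370 μg/mL = 0.370 g/L.

0.370 g/L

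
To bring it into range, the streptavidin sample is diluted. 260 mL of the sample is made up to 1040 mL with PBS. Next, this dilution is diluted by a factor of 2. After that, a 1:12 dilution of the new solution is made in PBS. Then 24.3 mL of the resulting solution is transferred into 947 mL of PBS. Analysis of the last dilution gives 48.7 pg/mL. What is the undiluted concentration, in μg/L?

187 μg/L

Overall dilution factor = 4 × 2 × 12 × 39.97 = 3837.
Original = 48.7 pg/mL × 3837 = 1.87 × 10⁵ pg/mL = 187 μg/L.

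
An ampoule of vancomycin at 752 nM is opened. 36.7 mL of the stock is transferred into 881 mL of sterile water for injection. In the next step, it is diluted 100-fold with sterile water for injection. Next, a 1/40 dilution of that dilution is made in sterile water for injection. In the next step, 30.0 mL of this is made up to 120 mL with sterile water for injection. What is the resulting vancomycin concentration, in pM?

1.88 pM

Overall dilution factor = 25.01 × 100 × 40 × 4 = 4.00 × 10⁵.
752 nM / 4.00 × 10⁵ = 1.88 × 10⁻³ nM = 1.88 pM.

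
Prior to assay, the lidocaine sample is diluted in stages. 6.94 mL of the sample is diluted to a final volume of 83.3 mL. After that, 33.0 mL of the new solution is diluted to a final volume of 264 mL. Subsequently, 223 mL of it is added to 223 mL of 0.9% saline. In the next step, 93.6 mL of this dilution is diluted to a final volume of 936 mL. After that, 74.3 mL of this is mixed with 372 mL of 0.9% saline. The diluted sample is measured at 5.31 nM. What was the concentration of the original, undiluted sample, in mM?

0.0613 mM

Overall dilution factor = 12.00 × 8 × 2 × 10 × 6.007 = 1.15 × 10⁴.
Original = 5.31 nM × 1.15 × 10⁴ = 6.13 × 10⁴ nM = 0.0613 mM.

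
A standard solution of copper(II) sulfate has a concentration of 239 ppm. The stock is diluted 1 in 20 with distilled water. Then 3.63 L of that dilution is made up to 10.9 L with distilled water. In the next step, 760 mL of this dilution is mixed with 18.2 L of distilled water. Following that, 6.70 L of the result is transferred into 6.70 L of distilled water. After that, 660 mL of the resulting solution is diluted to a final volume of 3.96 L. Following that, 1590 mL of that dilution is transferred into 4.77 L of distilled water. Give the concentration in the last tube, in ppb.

3.32 ppb

Overall dilution factor = 20 × 3.003 × 24.95 × 2 × 6 × 4 = 7.19 × 10⁴.
239 ppm / 7.19 × 10⁴ = 3.32 × 10⁻³ ppm = 3.32 ppb.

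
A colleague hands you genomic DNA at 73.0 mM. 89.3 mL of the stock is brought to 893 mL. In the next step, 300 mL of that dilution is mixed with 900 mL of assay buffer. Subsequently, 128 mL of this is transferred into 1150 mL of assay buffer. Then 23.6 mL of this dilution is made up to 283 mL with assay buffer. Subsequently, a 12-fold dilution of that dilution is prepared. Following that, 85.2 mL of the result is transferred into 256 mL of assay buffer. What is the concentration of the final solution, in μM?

Overall dilution factor = 10 × 4 × 9.984 × 11.99 × 12 × 4.005 = 2.30 × 10⁵.
73.0 mM / 2.30 × 10⁵ = 3.17 × 10⁻⁴ mM = 0.317 μM.

0.317 μM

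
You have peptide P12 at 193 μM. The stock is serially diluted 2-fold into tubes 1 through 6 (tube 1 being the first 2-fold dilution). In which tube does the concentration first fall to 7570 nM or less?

tube 5

Tube n has concentration 193 μM / 2ⁿ.
Need 2ⁿ ≥ 193 μM / 7570 nM = 25.5, so n ≥ 4.67.
First such tube: n = 5.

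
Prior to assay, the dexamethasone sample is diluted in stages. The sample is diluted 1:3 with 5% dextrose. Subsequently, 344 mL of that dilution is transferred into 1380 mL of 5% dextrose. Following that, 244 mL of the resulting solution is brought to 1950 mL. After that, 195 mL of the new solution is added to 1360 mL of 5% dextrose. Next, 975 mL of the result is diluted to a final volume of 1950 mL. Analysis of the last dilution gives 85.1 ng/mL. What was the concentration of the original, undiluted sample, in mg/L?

Overall dilution factor = 3 × 5.012 × 7.992 × 7.974 × 2 = 1916.
Original = 85.1 ng/mL × 1916 = 1.63 × 10⁵ ng/mL = 163 mg/L.

163 mg/L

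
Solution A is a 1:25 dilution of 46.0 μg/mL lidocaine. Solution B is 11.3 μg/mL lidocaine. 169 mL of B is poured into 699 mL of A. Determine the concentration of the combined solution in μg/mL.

C_A = 46.0 μg/mL / 25 = 1.84 μg/mL.
C_mix = (C_A·V_A + C_B·V_B)/(V_A + V_B) = (1.84×699 + 11.3×169) / 868.0 = 3.68 μg/mL.

3.68 μg/mL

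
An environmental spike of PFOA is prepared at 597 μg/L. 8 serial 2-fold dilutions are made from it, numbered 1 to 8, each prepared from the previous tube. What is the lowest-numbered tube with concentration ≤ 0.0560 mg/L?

Tube n has concentration 597 μg/L / 2ⁿ.
Need 2ⁿ ≥ 597 μg/L / 0.0560 mg/L = 10.7, so n ≥ 3.41.
First such tube: n = 4.

tube 4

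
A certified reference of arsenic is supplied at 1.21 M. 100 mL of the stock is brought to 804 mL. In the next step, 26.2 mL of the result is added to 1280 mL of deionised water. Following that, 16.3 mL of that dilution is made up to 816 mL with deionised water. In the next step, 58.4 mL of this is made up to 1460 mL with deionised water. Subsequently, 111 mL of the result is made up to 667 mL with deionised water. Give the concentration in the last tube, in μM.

Overall dilution factor = 8.040 × 49.85 × 50.06 × 25 × 6.009 = 3.01 × 10⁶.
1.21 M / 3.01 × 10⁶ = 4.01 × 10⁻⁷ M = 0.401 μM.

0.401 μM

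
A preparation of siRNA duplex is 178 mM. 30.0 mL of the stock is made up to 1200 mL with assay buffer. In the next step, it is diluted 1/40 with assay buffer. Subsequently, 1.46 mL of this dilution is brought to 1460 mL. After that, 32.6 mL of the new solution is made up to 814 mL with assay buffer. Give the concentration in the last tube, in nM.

Overall dilution factor = 40 × 40 × 1000 × 24.97 = 4.00 × 10⁷.
178 mM / 4.00 × 10⁷ = 4.46 × 10⁻⁶ mM = 4.46 nM.

4.46 nM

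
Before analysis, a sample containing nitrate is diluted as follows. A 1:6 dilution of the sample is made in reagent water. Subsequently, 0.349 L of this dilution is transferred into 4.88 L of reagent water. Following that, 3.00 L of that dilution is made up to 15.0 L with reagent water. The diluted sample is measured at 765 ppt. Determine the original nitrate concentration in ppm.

Overall dilution factor = 6 × 14.98 × 5 = 449.
Original = 765 ppt × 449 = 3.44 × 10⁵ ppt = 0.344 ppm.

0.344 ppm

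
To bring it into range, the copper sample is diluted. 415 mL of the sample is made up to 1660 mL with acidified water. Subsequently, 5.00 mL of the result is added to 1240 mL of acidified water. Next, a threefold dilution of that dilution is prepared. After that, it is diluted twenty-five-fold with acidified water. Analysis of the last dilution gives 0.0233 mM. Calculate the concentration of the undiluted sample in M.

1.74 M

Overall dilution factor = 4 × 249 × 3 × 25 = 7.47 × 10⁴.
Original = 0.0233 mM × 7.47 × 10⁴ = 1741 mM = 1.74 M.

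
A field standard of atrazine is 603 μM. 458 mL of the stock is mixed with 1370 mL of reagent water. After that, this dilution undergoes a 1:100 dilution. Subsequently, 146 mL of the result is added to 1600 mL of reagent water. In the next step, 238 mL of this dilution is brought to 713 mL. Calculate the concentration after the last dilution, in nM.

42.2 nM

Overall dilution factor = 3.991 × 100 × 11.96 × 2.996 = 1.43 × 10⁴.
603 μM / 1.43 × 10⁴ = 0.0422 μM = 42.2 nM.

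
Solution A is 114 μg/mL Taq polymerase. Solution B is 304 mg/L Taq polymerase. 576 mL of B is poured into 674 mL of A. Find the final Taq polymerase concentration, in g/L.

0.202 g/L

C_B = 304 mg/L = 304 μg/mL.
C_mix = (C_A·V_A + C_B·V_B)/(V_A + V_B) = (114×674 + 304×576) / 1250 = 202 μg/mL = 0.202 g/L.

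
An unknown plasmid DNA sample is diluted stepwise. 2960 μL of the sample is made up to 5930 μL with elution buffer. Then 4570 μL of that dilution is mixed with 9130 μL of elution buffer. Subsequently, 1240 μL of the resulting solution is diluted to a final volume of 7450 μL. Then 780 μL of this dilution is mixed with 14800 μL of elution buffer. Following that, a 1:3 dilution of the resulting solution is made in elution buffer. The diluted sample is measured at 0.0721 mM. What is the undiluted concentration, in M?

0.156 M

Overall dilution factor = 2.003 × 2.998 × 6.008 × 19.97 × 3 = 2162.
Original = 0.0721 mM × 2162 = 156 mM = 0.156 M.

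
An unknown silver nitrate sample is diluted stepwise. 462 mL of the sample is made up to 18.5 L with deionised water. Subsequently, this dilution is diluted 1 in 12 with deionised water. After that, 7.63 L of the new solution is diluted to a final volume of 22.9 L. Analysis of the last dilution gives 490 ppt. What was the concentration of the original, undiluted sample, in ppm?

0.707 ppm

Overall dilution factor = 40.04 × 12 × 3.001 = 1442.
Original = 490 ppt × 1442 = 7.07 × 10⁵ ppt = 0.707 ppm.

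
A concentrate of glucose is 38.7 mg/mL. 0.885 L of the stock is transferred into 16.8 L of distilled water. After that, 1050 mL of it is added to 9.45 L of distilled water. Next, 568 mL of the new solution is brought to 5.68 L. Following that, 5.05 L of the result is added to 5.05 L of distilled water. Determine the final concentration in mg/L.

Overall dilution factor = 19.98 × 10 × 10 × 2 = 3997.
38.7 mg/mL / 3997 = 9.68 × 10⁻³ mg/mL = 9.68 mg/L.

9.68 mg/L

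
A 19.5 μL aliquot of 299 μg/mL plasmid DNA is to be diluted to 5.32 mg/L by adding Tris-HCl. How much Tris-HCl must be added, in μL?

5.32 mg/L = 5.32 μg/mL.
V₂ = C₁V₁/C₂ = 299 × 19.5 / 5.32 = 1096 μL.
Diluent to add = V₂ − V₁ = 1096 − 19.5 = 1080 μL.

1080 μL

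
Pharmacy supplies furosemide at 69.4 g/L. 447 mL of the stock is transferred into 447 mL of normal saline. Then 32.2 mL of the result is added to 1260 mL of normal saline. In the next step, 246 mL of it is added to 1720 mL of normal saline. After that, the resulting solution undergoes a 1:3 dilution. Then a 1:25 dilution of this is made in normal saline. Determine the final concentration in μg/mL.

1.44 μg/mL

Overall dilution factor = 2 × 40.13 × 7.992 × 3 × 25 = 4.81 × 10⁴.
69.4 g/L / 4.81 × 10⁴ = 1.44 × 10⁻³ g/L = 1.44 μg/mL.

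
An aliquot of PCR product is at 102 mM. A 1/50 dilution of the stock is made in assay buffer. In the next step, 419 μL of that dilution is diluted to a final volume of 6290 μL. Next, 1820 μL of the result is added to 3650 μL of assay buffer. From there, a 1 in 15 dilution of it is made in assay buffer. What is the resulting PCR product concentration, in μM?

3.01 μM

Overall dilution factor = 50 × 15.01 × 3.005 × 15 = 3.38 × 10⁴.
102 mM / 3.38 × 10⁴ = 3.01 × 10⁻³ mM = 3.01 μM.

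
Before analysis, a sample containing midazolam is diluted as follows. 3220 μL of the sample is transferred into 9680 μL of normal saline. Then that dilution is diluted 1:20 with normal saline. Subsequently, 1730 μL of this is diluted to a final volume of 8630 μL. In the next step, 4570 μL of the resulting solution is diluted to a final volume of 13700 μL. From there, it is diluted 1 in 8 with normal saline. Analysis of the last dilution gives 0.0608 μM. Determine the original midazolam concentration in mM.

Overall dilution factor = 4.006 × 20 × 4.988 × 2.998 × 8 = 9586.
Original = 0.0608 μM × 9586 = 583 μM = 0.583 mM.

0.583 mM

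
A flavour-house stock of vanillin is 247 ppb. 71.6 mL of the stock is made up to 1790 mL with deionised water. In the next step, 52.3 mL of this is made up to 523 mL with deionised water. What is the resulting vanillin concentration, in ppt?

Overall dilution factor = 25 × 10 = 250.
247 ppb / 250 = 0.988 ppb = 988 ppt.

988 ppt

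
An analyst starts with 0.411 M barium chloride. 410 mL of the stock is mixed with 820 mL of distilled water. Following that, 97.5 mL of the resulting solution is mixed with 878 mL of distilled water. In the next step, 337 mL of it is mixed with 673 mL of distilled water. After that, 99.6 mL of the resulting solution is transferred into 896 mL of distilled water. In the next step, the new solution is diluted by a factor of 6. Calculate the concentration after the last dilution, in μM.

Overall dilution factor = 3 × 10.01 × 2.997 × 9.996 × 6 = 5395.
0.411 M / 5395 = 7.62 × 10⁻⁵ M = 76.2 μM.

76.2 μM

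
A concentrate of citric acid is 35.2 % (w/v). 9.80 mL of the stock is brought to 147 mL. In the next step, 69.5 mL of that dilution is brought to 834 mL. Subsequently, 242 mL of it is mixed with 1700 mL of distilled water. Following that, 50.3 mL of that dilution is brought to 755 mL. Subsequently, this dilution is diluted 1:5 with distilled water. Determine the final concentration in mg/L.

3.25 mg/L

Overall dilution factor = 15 × 12 × 8.025 × 15.01 × 5 = 1.08 × 10⁵.
35.2 % (w/v) / 1.08 × 10⁵ = 3.25 × 10⁻⁴ % (w/v) = 3.25 mg/L.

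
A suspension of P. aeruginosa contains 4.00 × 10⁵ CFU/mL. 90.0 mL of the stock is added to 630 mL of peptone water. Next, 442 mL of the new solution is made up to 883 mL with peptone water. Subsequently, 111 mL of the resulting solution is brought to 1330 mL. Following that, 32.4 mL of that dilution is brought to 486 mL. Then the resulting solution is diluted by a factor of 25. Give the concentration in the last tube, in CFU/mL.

5.57 CFU/mL

Overall dilution factor = 8 × 1.998 × 11.98 × 15 × 25 = 7.18 × 10⁴.
4.00 × 10⁵ CFU/mL / 7.18 × 10⁴ = 5.57 CFU/mL.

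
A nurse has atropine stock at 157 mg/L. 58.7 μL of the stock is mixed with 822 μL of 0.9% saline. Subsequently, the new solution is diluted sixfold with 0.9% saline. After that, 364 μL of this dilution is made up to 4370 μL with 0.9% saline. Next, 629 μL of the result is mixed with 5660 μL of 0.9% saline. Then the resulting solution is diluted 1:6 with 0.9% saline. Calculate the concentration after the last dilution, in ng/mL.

Overall dilution factor = 15.00 × 6 × 12.01 × 9.998 × 6 = 6.48 × 10⁴.
157 mg/L / 6.48 × 10⁴ = 2.42 × 10⁻³ mg/L = 2.42 ng/mL.

2.42 ng/mL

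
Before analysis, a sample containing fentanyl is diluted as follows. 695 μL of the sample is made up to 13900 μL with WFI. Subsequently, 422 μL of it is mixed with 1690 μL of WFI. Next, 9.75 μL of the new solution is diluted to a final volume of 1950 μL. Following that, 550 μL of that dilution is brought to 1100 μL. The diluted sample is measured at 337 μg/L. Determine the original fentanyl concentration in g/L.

13.5 g/L

Overall dilution factor = 20 × 5.005 × 200 × 2 = 4.00 × 10⁴.
Original = 337 μg/L × 4.00 × 10⁴ = 1.35 × 10⁷ μg/L = 13.5 g/L.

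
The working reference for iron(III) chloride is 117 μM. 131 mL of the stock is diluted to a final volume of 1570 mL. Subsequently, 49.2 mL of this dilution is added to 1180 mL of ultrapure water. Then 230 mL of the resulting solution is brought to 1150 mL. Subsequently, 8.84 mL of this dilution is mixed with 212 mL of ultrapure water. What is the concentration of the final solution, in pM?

Overall dilution factor = 11.98 × 24.98 × 5 × 24.98 = 3.74 × 10⁴.
117 μM / 3.74 × 10⁴ = 3.13 × 10⁻³ μM = 3130 pM.

3130 pM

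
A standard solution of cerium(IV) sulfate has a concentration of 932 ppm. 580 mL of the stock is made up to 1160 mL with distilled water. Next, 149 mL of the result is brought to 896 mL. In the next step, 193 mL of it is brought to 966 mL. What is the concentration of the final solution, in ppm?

15.5 ppm

Overall dilution factor = 2 × 6.013 × 5.005 = 60.2.
932 ppm / 60.2 = 15.5 ppm.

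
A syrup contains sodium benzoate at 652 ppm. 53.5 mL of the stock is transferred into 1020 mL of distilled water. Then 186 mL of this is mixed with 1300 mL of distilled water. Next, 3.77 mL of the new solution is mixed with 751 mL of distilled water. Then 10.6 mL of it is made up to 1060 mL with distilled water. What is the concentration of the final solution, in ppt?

Overall dilution factor = 20.07 × 7.989 × 200.2 × 100 = 3.21 × 10⁶.
652 ppm / 3.21 × 10⁶ = 2.03 × 10⁻⁴ ppm = 203 ppt.

203 ppt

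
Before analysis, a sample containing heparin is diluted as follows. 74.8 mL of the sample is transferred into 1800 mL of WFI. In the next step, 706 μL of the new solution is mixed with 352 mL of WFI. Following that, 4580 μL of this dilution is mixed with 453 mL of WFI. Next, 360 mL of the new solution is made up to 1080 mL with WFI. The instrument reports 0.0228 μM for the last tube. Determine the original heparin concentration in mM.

85.6 mM

Overall dilution factor = 25.06 × 499.6 × 99.91 × 3 = 3.75 × 10⁶.
Original = 0.0228 μM × 3.75 × 10⁶ = 8.56 × 10⁴ μM = 85.6 mM.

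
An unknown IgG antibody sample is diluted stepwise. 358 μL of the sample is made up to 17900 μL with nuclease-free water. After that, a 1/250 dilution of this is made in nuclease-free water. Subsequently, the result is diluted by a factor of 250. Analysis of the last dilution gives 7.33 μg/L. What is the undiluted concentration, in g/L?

Overall dilution factor = 50 × 250 × 250 = 3.12 × 10⁶.
Original = 7.33 μg/L × 3.12 × 10⁶ = 2.29 × 10⁷ μg/L = 22.9 g/L.

22.9 g/L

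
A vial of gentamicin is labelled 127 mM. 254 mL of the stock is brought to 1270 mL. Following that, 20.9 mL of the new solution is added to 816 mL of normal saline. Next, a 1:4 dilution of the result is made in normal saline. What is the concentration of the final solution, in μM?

159 μM

Overall dilution factor = 5 × 40.04 × 4 = 801.
127 mM / 801 = 0.159 mM = 159 μM.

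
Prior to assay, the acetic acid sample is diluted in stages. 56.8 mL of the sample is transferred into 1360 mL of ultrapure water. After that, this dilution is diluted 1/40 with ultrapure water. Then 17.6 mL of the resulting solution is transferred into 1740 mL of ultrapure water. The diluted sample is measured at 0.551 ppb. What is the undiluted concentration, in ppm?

Overall dilution factor = 24.94 × 40 × 99.86 = 9.96 × 10⁴.
Original = 0.551 ppb × 9.96 × 10⁴ = 5.49 × 10⁴ ppb = 54.9 ppm.

54.9 ppm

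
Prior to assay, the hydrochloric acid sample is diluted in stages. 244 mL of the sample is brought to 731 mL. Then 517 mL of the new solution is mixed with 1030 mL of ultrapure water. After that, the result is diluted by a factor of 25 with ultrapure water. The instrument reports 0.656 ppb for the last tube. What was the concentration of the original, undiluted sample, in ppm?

Overall dilution factor = 2.996 × 2.992 × 25 = 224.
Original = 0.656 ppb × 224 = 147 ppb = 0.147 ppm.

0.147 ppm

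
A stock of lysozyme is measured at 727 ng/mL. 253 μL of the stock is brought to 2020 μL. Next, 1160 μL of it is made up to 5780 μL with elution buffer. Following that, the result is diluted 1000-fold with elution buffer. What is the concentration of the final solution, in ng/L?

Overall dilution factor = 7.984 × 4.983 × 1000 = 3.98 × 10⁴.
727 ng/mL / 3.98 × 10⁴ = 0.0183 ng/mL = 18.3 ng/L.

18.3 ng/L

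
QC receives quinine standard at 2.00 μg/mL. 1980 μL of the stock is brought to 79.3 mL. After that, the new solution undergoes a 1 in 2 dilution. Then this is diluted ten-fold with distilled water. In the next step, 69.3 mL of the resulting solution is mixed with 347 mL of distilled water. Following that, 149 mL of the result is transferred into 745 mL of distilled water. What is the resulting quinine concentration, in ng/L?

Overall dilution factor = 40.05 × 2 × 10 × 6.007 × 6 = 2.89 × 10⁴.
2.00 μg/mL / 2.89 × 10⁴ = 6.93 × 10⁻⁵ μg/mL = 69.3 ng/L.

69.3 ng/L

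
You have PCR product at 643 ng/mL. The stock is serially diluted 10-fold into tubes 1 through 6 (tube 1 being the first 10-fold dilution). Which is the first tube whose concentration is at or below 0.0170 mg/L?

Tube n has concentration 643 ng/mL / 10ⁿ.
Need 10ⁿ ≥ 643 ng/mL / 0.0170 mg/L = 37.8, so n ≥ 1.58.
First such tube: n = 2.

tube 2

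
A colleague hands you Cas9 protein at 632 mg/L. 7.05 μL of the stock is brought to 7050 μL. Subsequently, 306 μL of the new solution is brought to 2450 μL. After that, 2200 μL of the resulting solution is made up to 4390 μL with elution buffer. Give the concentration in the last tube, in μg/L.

Overall dilution factor = 1000 × 8.007 × 1.995 = 1.60 × 10⁴.
632 mg/L / 1.60 × 10⁴ = 0.0396 mg/L = 39.6 μg/L.

39.6 μg/L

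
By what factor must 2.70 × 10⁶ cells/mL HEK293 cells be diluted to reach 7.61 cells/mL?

Factor = C₀/C_target = 2.70 × 10⁶ cells/mL / 7.61 cells/mL = 3.55 × 10⁵.

3.55 × 10⁵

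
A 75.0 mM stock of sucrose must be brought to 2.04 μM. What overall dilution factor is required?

Factor = C₀/C_target = 75.0 mM / 2.04 μM = 3.68 × 10⁴.

3.68 × 10⁴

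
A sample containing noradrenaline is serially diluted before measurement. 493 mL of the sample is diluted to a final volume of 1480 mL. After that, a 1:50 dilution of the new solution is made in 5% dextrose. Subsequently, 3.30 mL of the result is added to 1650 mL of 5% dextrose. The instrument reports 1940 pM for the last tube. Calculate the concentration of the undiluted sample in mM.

0.146 mM

Overall dilution factor = 3.002 × 50 × 501 = 7.52 × 10⁴.
Original = 1940 pM × 7.52 × 10⁴ = 1.46 × 10⁸ pM = 0.146 mM.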